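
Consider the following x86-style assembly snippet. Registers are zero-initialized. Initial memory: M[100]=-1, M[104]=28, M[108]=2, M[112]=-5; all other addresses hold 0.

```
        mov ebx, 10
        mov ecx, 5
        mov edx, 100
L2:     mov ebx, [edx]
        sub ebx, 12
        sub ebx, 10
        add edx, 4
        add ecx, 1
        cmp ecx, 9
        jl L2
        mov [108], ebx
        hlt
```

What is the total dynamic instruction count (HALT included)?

33

after mov ebx, 10: ebx=10
after mov ecx, 5: ecx=5
after mov edx, 100: edx=100
after mov ebx, [edx]: ebx=M[100]=-1
after sub ebx, 12: ebx=(-1)-12=-13
after sub ebx, 10: ebx=(-13)-10=-23
after add edx, 4: edx=100+4=104
after add ecx, 1: ecx=5+1=6
cmp ecx, 9  (cmp 6,9)
jl L2: taken
after mov ebx, [edx]: ebx=M[104]=28
after sub ebx, 12: ebx=28-12=16
after sub ebx, 10: ebx=16-10=6
after add edx, 4: edx=104+4=108
after add ecx, 1: ecx=6+1=7
cmp ecx, 9  (cmp 7,9)
jl L2: taken
after mov ebx, [edx]: ebx=M[108]=2
after sub ebx, 12: ebx=2-12=-10
after sub ebx, 10: ebx=(-10)-10=-20
after add edx, 4: edx=108+4=112
after add ecx, 1: ecx=7+1=8
cmp ecx, 9  (cmp 8,9)
jl L2: taken
after mov ebx, [edx]: ebx=M[112]=-5
after sub ebx, 12: ebx=(-5)-12=-17
after sub ebx, 10: ebx=(-17)-10=-27
after add edx, 4: edx=112+4=116
after add ecx, 1: ecx=8+1=9
cmp ecx, 9  (cmp 9,9)
jl L2: not taken
mov [108], ebx → M[108]=-27
halt.
Total executed instructions: 33.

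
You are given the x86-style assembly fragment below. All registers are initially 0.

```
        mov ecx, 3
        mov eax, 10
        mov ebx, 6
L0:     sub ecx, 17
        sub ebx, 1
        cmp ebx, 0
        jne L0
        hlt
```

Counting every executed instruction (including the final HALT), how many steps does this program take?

28

mov ecx, 3 → ecx=3
mov eax, 10 → eax=10
mov ebx, 6 → ebx=6
sub ecx, 17 → ecx=3-17=-14
sub ebx, 1 → ebx=6-1=5
cmp ebx, 0  (cmp 5,0)
jne L0: taken
sub ecx, 17 → ecx=(-14)-17=-31
sub ebx, 1 → ebx=5-1=4
cmp ebx, 0  (cmp 4,0)
jne L0: taken
sub ecx, 17 → ecx=(-31)-17=-48
sub ebx, 1 → ebx=4-1=3
cmp ebx, 0  (cmp 3,0)
jne L0: taken
sub ecx, 17 → ecx=(-48)-17=-65
sub ebx, 1 → ebx=3-1=2
cmp ebx, 0  (cmp 2,0)
jne L0: taken
sub ecx, 17 → ecx=(-65)-17=-82
sub ebx, 1 → ebx=2-1=1
cmp ebx, 0  (cmp 1,0)
jne L0: taken
sub ecx, 17 → ecx=(-82)-17=-99
sub ebx, 1 → ebx=1-1=0
cmp ebx, 0  (cmp 0,0)
jne L0: not taken
halt.
Total executed instructions: 28.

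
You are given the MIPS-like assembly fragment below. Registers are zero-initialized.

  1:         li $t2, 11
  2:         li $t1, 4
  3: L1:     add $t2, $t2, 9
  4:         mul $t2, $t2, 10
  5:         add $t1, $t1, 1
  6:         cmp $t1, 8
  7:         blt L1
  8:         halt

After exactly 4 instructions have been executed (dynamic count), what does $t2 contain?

li $t2, 11 → $t2=11
li $t1, 4 → $t1=4
add $t2, $t2, 9 → $t2=11+9=20
mul $t2, $t2, 10 → $t2=20*10=200
After step 4: $t2 = 200.

200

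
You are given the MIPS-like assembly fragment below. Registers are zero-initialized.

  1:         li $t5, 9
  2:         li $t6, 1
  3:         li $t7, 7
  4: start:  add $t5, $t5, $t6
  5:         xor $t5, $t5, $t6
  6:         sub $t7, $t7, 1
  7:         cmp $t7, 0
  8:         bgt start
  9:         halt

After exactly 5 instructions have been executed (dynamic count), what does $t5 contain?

$t5=9
$t6=1
$t7=7
$t5=9+1=10
$t5=10^1=11
After step 5: $t5 = 11.

11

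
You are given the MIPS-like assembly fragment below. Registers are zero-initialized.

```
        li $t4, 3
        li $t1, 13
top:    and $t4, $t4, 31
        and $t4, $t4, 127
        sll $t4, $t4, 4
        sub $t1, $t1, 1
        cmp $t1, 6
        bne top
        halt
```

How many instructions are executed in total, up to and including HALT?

$t4=3
$t1=13
$t4=3&31=3
$t4=3&127=3
$t4=3<<4=48
$t1=13-1=12
cmp $t1, 6  (cmp 12,6)
bne top: taken
$t4=48&31=16
$t4=16&127=16
$t4=16<<4=256
$t1=12-1=11
cmp $t1, 6  (cmp 11,6)
bne top: taken
$t4=256&31=0
$t4=0&127=0
$t4=0<<4=0
$t1=11-1=10
cmp $t1, 6  (cmp 10,6)
bne top: taken
$t4=0&31=0
$t4=0&127=0
$t4=0<<4=0
$t1=10-1=9
cmp $t1, 6  (cmp 9,6)
bne top: taken
$t4=0&31=0
$t4=0&127=0
$t4=0<<4=0
$t1=9-1=8
cmp $t1, 6  (cmp 8,6)
bne top: taken
$t4=0&31=0
$t4=0&127=0
$t4=0<<4=0
$t1=8-1=7
cmp $t1, 6  (cmp 7,6)
bne top: taken
$t4=0&31=0
$t4=0&127=0
$t4=0<<4=0
$t1=7-1=6
cmp $t1, 6  (cmp 6,6)
bne top: not taken
halt.
Total executed instructions: 45.

45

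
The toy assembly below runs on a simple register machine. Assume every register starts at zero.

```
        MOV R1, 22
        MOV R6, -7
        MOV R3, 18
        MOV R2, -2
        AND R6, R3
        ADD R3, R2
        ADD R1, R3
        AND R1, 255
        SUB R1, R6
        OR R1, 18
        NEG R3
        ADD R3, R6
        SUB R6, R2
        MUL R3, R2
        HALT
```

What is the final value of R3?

0

R1=22
R6=-7
R3=18
R2=-2
R6=(-7)&18=16
R3=18+(-2)=16
R1=22+16=38
R1=38&255=38
R1=38-16=22
R1=22|18=22
R3=-(16)=-16
R3=(-16)+16=0
R6=16-(-2)=18
R3=0*(-2)=0
halt.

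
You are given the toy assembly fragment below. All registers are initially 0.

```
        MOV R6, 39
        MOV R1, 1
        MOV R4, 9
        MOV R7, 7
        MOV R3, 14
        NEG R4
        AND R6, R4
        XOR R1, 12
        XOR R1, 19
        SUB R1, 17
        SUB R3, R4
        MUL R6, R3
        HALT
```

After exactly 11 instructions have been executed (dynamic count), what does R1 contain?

after MOV R6, 39: R6=39
after MOV R1, 1: R1=1
after MOV R4, 9: R4=9
after MOV R7, 7: R7=7
after MOV R3, 14: R3=14
after NEG R4: R4=-(9)=-9
after AND R6, R4: R6=39&(-9)=39
after XOR R1, 12: R1=1^12=13
after XOR R1, 19: R1=13^19=30
after SUB R1, 17: R1=30-17=13
after SUB R3, R4: R3=14-(-9)=23
After step 11: R1 = 13.

13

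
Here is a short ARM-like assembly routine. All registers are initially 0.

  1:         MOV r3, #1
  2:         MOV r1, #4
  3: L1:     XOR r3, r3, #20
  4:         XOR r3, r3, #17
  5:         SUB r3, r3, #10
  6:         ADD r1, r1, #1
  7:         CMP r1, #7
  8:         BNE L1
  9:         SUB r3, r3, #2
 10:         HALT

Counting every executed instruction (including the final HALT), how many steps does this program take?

22

MOV r3, #1 → r3=1
MOV r1, #4 → r1=4
XOR r3, r3, #20 → r3=1^20=21
XOR r3, r3, #17 → r3=21^17=4
SUB r3, r3, #10 → r3=4-10=-6
ADD r1, r1, #1 → r1=4+1=5
CMP r1, #7  (cmp 5,7)
BNE L1: taken
XOR r3, r3, #20 → r3=(-6)^20=-18
XOR r3, r3, #17 → r3=(-18)^17=-1
SUB r3, r3, #10 → r3=(-1)-10=-11
ADD r1, r1, #1 → r1=5+1=6
CMP r1, #7  (cmp 6,7)
BNE L1: taken
XOR r3, r3, #20 → r3=(-11)^20=-31
XOR r3, r3, #17 → r3=(-31)^17=-16
SUB r3, r3, #10 → r3=(-16)-10=-26
ADD r1, r1, #1 → r1=6+1=7
CMP r1, #7  (cmp 7,7)
BNE L1: not taken
SUB r3, r3, #2 → r3=(-26)-2=-28
halt.
Total executed instructions: 22.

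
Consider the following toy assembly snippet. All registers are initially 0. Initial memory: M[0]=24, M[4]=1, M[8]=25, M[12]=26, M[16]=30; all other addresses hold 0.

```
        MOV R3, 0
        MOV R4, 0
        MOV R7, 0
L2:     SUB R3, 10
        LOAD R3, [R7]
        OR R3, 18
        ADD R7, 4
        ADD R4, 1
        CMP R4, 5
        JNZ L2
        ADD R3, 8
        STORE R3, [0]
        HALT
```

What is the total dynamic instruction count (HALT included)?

41

R3=0
R4=0
R7=0
R3=0-10=-10
R3=M[0]=24
R3=24|18=26
R7=0+4=4
R4=0+1=1
CMP R4, 5  (cmp 1,5)
JNZ L2: taken
R3=26-10=16
R3=M[4]=1
R3=1|18=19
R7=4+4=8
R4=1+1=2
CMP R4, 5  (cmp 2,5)
JNZ L2: taken
R3=19-10=9
R3=M[8]=25
R3=25|18=27
R7=8+4=12
R4=2+1=3
CMP R4, 5  (cmp 3,5)
JNZ L2: taken
R3=27-10=17
R3=M[12]=26
R3=26|18=26
R7=12+4=16
R4=3+1=4
CMP R4, 5  (cmp 4,5)
JNZ L2: taken
R3=26-10=16
R3=M[16]=30
R3=30|18=30
R7=16+4=20
R4=4+1=5
CMP R4, 5  (cmp 5,5)
JNZ L2: not taken
R3=30+8=38
STORE R3, [0] → M[0]=38
halt.
Total executed instructions: 41.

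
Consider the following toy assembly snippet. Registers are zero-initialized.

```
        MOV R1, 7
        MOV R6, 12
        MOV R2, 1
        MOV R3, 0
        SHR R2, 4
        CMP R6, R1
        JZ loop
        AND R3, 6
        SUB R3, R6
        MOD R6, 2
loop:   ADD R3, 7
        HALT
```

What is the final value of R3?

after MOV R1, 7: R1=7
after MOV R6, 12: R6=12
after MOV R2, 1: R2=1
after MOV R3, 0: R3=0
after SHR R2, 4: R2=1>>4=0
CMP R6, R1  (cmp 12,7)
JZ loop: not taken
after AND R3, 6: R3=0&6=0
after SUB R3, R6: R3=0-12=-12
after MOD R6, 2: R6=12%2=0
after ADD R3, 7: R3=(-12)+7=-5
halt.

-5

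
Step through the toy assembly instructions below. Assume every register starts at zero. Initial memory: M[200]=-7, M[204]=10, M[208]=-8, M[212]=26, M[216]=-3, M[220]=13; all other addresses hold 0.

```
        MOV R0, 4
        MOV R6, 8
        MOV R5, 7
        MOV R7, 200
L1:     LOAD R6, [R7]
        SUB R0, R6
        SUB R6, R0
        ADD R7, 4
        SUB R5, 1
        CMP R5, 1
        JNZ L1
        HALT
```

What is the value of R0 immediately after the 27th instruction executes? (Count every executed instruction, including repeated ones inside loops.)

-17

after MOV R0, 4: R0=4
after MOV R6, 8: R6=8
after MOV R5, 7: R5=7
after MOV R7, 200: R7=200
after LOAD R6, [R7]: R6=M[200]=-7
after SUB R0, R6: R0=4-(-7)=11
after SUB R6, R0: R6=(-7)-11=-18
after ADD R7, 4: R7=200+4=204
after SUB R5, 1: R5=7-1=6
CMP R5, 1  (cmp 6,1)
JNZ L1: taken
after LOAD R6, [R7]: R6=M[204]=10
after SUB R0, R6: R0=11-10=1
after SUB R6, R0: R6=10-1=9
after ADD R7, 4: R7=204+4=208
after SUB R5, 1: R5=6-1=5
CMP R5, 1  (cmp 5,1)
JNZ L1: taken
after LOAD R6, [R7]: R6=M[208]=-8
after SUB R0, R6: R0=1-(-8)=9
after SUB R6, R0: R6=(-8)-9=-17
after ADD R7, 4: R7=208+4=212
after SUB R5, 1: R5=5-1=4
CMP R5, 1  (cmp 4,1)
JNZ L1: taken
after LOAD R6, [R7]: R6=M[212]=26
after SUB R0, R6: R0=9-26=-17
After step 27: R0 = -17.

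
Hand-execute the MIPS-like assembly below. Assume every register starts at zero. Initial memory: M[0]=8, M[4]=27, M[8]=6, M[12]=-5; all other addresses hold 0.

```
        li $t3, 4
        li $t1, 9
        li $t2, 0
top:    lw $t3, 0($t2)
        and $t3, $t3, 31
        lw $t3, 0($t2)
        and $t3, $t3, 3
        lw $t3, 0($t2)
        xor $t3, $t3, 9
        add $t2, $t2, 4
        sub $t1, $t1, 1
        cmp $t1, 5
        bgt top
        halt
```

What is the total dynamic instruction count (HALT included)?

44

$t3=4
$t1=9
$t2=0
$t3=M[0]=8
$t3=8&31=8
$t3=M[0]=8
$t3=8&3=0
$t3=M[0]=8
$t3=8^9=1
$t2=0+4=4
$t1=9-1=8
cmp $t1, 5  (cmp 8,5)
bgt top: taken
$t3=M[4]=27
$t3=27&31=27
$t3=M[4]=27
$t3=27&3=3
$t3=M[4]=27
$t3=27^9=18
$t2=4+4=8
$t1=8-1=7
cmp $t1, 5  (cmp 7,5)
bgt top: taken
$t3=M[8]=6
$t3=6&31=6
$t3=M[8]=6
$t3=6&3=2
$t3=M[8]=6
$t3=6^9=15
$t2=8+4=12
$t1=7-1=6
cmp $t1, 5  (cmp 6,5)
bgt top: taken
$t3=M[12]=-5
$t3=(-5)&31=27
$t3=M[12]=-5
$t3=(-5)&3=3
$t3=M[12]=-5
$t3=(-5)^9=-14
$t2=12+4=16
$t1=6-1=5
cmp $t1, 5  (cmp 5,5)
bgt top: not taken
halt.
Total executed instructions: 44.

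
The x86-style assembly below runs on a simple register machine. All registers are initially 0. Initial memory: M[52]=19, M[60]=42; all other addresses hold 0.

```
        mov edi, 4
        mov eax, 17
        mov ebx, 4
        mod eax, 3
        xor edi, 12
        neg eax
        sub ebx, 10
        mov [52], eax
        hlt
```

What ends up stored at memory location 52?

-2

edi=4
eax=17
ebx=4
eax=17%3=2
edi=4^12=8
eax=-(2)=-2
ebx=4-10=-6
mov [52], eax → M[52]=-2
halt.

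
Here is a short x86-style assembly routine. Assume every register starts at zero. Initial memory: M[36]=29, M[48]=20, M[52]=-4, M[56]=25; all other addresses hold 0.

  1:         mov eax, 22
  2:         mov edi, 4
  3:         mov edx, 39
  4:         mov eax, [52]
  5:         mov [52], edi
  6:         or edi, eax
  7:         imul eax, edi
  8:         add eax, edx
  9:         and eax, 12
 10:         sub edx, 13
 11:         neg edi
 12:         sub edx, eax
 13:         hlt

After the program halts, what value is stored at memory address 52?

4

eax=22
edi=4
edx=39
eax=M[52]=-4
mov [52], edi → M[52]=4
edi=4|(-4)=-4
eax=(-4)*(-4)=16
eax=16+39=55
eax=55&12=4
edx=39-13=26
edi=-(-4)=4
edx=26-4=22
halt.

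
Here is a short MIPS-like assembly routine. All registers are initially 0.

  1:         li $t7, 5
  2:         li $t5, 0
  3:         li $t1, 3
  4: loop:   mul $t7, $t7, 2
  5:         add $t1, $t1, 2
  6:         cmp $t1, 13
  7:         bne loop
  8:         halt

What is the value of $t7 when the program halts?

li $t7, 5 → $t7=5
li $t5, 0 → $t5=0
li $t1, 3 → $t1=3
mul $t7, $t7, 2 → $t7=5*2=10
add $t1, $t1, 2 → $t1=3+2=5
cmp $t1, 13  (cmp 5,13)
bne loop: taken
mul $t7, $t7, 2 → $t7=10*2=20
add $t1, $t1, 2 → $t1=5+2=7
cmp $t1, 13  (cmp 7,13)
bne loop: taken
mul $t7, $t7, 2 → $t7=20*2=40
add $t1, $t1, 2 → $t1=7+2=9
cmp $t1, 13  (cmp 9,13)
bne loop: taken
mul $t7, $t7, 2 → $t7=40*2=80
add $t1, $t1, 2 → $t1=9+2=11
cmp $t1, 13  (cmp 11,13)
bne loop: taken
mul $t7, $t7, 2 → $t7=80*2=160
add $t1, $t1, 2 → $t1=11+2=13
cmp $t1, 13  (cmp 13,13)
bne loop: not taken
halt.

160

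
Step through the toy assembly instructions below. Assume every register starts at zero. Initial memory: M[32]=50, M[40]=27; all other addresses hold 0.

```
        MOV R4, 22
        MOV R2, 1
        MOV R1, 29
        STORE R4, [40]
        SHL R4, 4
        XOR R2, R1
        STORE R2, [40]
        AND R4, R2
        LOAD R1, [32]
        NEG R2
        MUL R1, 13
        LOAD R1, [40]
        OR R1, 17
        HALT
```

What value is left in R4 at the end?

R4=22
R2=1
R1=29
STORE R4, [40] → M[40]=22
R4=22<<4=352
R2=1^29=28
STORE R2, [40] → M[40]=28
R4=352&28=0
R1=M[32]=50
R2=-(28)=-28
R1=50*13=650
R1=M[40]=28
R1=28|17=29
halt.

0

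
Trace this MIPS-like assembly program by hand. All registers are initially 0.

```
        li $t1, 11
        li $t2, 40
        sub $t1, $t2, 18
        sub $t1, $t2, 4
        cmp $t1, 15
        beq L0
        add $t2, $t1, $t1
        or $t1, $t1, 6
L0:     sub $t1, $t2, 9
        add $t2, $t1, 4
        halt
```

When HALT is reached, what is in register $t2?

li $t1, 11 → $t1=11
li $t2, 40 → $t2=40
sub $t1, $t2, 18 → $t1=40-18=22
sub $t1, $t2, 4 → $t1=40-4=36
cmp $t1, 15  (cmp 36,15)
beq L0: not taken
add $t2, $t1, $t1 → $t2=36+36=72
or $t1, $t1, 6 → $t1=36|6=38
sub $t1, $t2, 9 → $t1=72-9=63
add $t2, $t1, 4 → $t2=63+4=67
halt.

67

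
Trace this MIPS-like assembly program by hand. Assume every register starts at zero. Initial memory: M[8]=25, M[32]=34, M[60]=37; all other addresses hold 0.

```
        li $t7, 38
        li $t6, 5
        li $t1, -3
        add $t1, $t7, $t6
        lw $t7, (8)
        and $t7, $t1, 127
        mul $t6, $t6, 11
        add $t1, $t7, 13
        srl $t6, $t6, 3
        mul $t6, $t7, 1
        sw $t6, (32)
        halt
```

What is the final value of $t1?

56

after li $t7, 38: $t7=38
after li $t6, 5: $t6=5
after li $t1, -3: $t1=-3
after add $t1, $t7, $t6: $t1=38+5=43
after lw $t7, (8): $t7=M[8]=25
after and $t7, $t1, 127: $t7=43&127=43
after mul $t6, $t6, 11: $t6=5*11=55
after add $t1, $t7, 13: $t1=43+13=56
after srl $t6, $t6, 3: $t6=55>>3=6
after mul $t6, $t7, 1: $t6=43*1=43
sw $t6, (32) → M[32]=43
halt.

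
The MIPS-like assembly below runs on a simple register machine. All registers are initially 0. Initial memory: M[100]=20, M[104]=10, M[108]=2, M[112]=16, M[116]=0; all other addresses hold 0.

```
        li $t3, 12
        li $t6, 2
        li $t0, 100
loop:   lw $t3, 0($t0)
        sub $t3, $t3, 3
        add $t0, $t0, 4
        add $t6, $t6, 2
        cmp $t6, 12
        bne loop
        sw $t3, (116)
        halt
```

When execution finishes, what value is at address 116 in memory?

$t3=12
$t6=2
$t0=100
$t3=M[100]=20
$t3=20-3=17
$t0=100+4=104
$t6=2+2=4
cmp $t6, 12  (cmp 4,12)
bne loop: taken
$t3=M[104]=10
$t3=10-3=7
$t0=104+4=108
$t6=4+2=6
cmp $t6, 12  (cmp 6,12)
bne loop: taken
$t3=M[108]=2
$t3=2-3=-1
$t0=108+4=112
$t6=6+2=8
cmp $t6, 12  (cmp 8,12)
bne loop: taken
$t3=M[112]=16
$t3=16-3=13
$t0=112+4=116
$t6=8+2=10
cmp $t6, 12  (cmp 10,12)
bne loop: taken
$t3=M[116]=0
$t3=0-3=-3
$t0=116+4=120
$t6=10+2=12
cmp $t6, 12  (cmp 12,12)
bne loop: not taken
sw $t3, (116) → M[116]=-3
halt.

-3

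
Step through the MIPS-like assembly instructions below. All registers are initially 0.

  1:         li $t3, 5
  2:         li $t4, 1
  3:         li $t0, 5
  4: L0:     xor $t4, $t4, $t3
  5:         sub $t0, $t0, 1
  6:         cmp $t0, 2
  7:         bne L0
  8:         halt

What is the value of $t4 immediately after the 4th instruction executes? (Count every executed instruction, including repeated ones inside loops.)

4

$t3=5
$t4=1
$t0=5
$t4=1^5=4
After step 4: $t4 = 4.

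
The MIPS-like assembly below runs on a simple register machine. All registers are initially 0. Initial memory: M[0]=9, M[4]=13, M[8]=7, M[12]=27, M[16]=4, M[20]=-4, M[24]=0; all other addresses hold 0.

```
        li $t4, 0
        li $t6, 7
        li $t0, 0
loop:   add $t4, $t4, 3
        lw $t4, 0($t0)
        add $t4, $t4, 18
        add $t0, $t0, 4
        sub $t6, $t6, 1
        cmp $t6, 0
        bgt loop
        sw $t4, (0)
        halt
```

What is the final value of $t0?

28

$t4=0
$t6=7
$t0=0
$t4=0+3=3
$t4=M[0]=9
$t4=9+18=27
$t0=0+4=4
$t6=7-1=6
cmp $t6, 0  (cmp 6,0)
bgt loop: taken
$t4=27+3=30
$t4=M[4]=13
$t4=13+18=31
$t0=4+4=8
$t6=6-1=5
cmp $t6, 0  (cmp 5,0)
bgt loop: taken
$t4=31+3=34
$t4=M[8]=7
$t4=7+18=25
$t0=8+4=12
$t6=5-1=4
cmp $t6, 0  (cmp 4,0)
bgt loop: taken
$t4=25+3=28
$t4=M[12]=27
$t4=27+18=45
$t0=12+4=16
$t6=4-1=3
cmp $t6, 0  (cmp 3,0)
bgt loop: taken
$t4=45+3=48
$t4=M[16]=4
$t4=4+18=22
$t0=16+4=20
$t6=3-1=2
cmp $t6, 0  (cmp 2,0)
bgt loop: taken
$t4=22+3=25
$t4=M[20]=-4
$t4=(-4)+18=14
$t0=20+4=24
$t6=2-1=1
cmp $t6, 0  (cmp 1,0)
bgt loop: taken
$t4=14+3=17
$t4=M[24]=0
$t4=0+18=18
$t0=24+4=28
$t6=1-1=0
cmp $t6, 0  (cmp 0,0)
bgt loop: not taken
sw $t4, (0) → M[0]=18
halt.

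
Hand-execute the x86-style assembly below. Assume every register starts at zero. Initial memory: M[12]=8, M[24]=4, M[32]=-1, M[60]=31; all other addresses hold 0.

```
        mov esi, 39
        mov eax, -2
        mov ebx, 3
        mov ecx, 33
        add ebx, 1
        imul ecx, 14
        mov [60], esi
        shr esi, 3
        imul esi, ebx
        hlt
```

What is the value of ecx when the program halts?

462

esi=39
eax=-2
ebx=3
ecx=33
ebx=3+1=4
ecx=33*14=462
mov [60], esi → M[60]=39
esi=39>>3=4
esi=4*4=16
halt.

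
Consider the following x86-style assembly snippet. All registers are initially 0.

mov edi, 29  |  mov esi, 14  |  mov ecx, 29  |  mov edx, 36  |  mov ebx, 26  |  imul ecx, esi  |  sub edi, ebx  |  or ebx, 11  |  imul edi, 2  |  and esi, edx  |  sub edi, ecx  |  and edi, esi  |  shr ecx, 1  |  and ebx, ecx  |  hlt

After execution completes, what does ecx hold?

203

after mov edi, 29: edi=29
after mov esi, 14: esi=14
after mov ecx, 29: ecx=29
after mov edx, 36: edx=36
after mov ebx, 26: ebx=26
after imul ecx, esi: ecx=29*14=406
after sub edi, ebx: edi=29-26=3
after or ebx, 11: ebx=26|11=27
after imul edi, 2: edi=3*2=6
after and esi, edx: esi=14&36=4
after sub edi, ecx: edi=6-406=-400
after and edi, esi: edi=(-400)&4=0
after shr ecx, 1: ecx=406>>1=203
after and ebx, ecx: ebx=27&203=11
halt.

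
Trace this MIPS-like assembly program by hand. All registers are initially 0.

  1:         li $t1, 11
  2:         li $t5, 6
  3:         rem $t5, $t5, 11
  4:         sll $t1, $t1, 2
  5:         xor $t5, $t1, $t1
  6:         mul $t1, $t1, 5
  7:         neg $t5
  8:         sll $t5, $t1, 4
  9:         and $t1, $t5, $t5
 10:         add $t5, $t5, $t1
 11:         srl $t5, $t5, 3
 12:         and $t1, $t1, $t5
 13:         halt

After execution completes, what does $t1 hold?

320

li $t1, 11 → $t1=11
li $t5, 6 → $t5=6
rem $t5, $t5, 11 → $t5=6%11=6
sll $t1, $t1, 2 → $t1=11<<2=44
xor $t5, $t1, $t1 → $t5=44^44=0
mul $t1, $t1, 5 → $t1=44*5=220
neg $t5 → $t5=-(0)=0
sll $t5, $t1, 4 → $t5=220<<4=3520
and $t1, $t5, $t5 → $t1=3520&3520=3520
add $t5, $t5, $t1 → $t5=3520+3520=7040
srl $t5, $t5, 3 → $t5=7040>>3=880
and $t1, $t1, $t5 → $t1=3520&880=320
halt.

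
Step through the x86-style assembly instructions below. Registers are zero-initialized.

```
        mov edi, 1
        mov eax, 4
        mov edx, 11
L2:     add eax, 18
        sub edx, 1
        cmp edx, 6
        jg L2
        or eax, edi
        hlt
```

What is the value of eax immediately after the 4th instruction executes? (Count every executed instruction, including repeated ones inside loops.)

22

after mov edi, 1: edi=1
after mov eax, 4: eax=4
after mov edx, 11: edx=11
after add eax, 18: eax=4+18=22
After step 4: eax = 22.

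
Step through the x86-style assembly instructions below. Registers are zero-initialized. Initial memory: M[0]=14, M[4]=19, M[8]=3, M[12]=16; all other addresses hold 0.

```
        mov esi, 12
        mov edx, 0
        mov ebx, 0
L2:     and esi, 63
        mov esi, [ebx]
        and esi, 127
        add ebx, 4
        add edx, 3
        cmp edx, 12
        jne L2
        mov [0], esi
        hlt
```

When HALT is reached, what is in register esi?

16

after mov esi, 12: esi=12
after mov edx, 0: edx=0
after mov ebx, 0: ebx=0
after and esi, 63: esi=12&63=12
after mov esi, [ebx]: esi=M[0]=14
after and esi, 127: esi=14&127=14
after add ebx, 4: ebx=0+4=4
after add edx, 3: edx=0+3=3
cmp edx, 12  (cmp 3,12)
jne L2: taken
after and esi, 63: esi=14&63=14
after mov esi, [ebx]: esi=M[4]=19
after and esi, 127: esi=19&127=19
after add ebx, 4: ebx=4+4=8
after add edx, 3: edx=3+3=6
cmp edx, 12  (cmp 6,12)
jne L2: taken
after and esi, 63: esi=19&63=19
after mov esi, [ebx]: esi=M[8]=3
after and esi, 127: esi=3&127=3
after add ebx, 4: ebx=8+4=12
after add edx, 3: edx=6+3=9
cmp edx, 12  (cmp 9,12)
jne L2: taken
after and esi, 63: esi=3&63=3
after mov esi, [ebx]: esi=M[12]=16
after and esi, 127: esi=16&127=16
after add ebx, 4: ebx=12+4=16
after add edx, 3: edx=9+3=12
cmp edx, 12  (cmp 12,12)
jne L2: not taken
mov [0], esi → M[0]=16
halt.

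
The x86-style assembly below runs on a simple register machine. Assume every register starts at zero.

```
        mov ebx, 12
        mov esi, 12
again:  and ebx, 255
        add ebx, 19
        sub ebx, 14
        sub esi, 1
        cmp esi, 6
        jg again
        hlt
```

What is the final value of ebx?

42

after mov ebx, 12: ebx=12
after mov esi, 12: esi=12
after and ebx, 255: ebx=12&255=12
after add ebx, 19: ebx=12+19=31
after sub ebx, 14: ebx=31-14=17
after sub esi, 1: esi=12-1=11
cmp esi, 6  (cmp 11,6)
jg again: taken
after and ebx, 255: ebx=17&255=17
after add ebx, 19: ebx=17+19=36
after sub ebx, 14: ebx=36-14=22
after sub esi, 1: esi=11-1=10
cmp esi, 6  (cmp 10,6)
jg again: taken
after and ebx, 255: ebx=22&255=22
after add ebx, 19: ebx=22+19=41
after sub ebx, 14: ebx=41-14=27
after sub esi, 1: esi=10-1=9
cmp esi, 6  (cmp 9,6)
jg again: taken
after and ebx, 255: ebx=27&255=27
after add ebx, 19: ebx=27+19=46
after sub ebx, 14: ebx=46-14=32
after sub esi, 1: esi=9-1=8
cmp esi, 6  (cmp 8,6)
jg again: taken
after and ebx, 255: ebx=32&255=32
after add ebx, 19: ebx=32+19=51
after sub ebx, 14: ebx=51-14=37
after sub esi, 1: esi=8-1=7
cmp esi, 6  (cmp 7,6)
jg again: taken
after and ebx, 255: ebx=37&255=37
after add ebx, 19: ebx=37+19=56
after sub ebx, 14: ebx=56-14=42
after sub esi, 1: esi=7-1=6
cmp esi, 6  (cmp 6,6)
jg again: not taken
halt.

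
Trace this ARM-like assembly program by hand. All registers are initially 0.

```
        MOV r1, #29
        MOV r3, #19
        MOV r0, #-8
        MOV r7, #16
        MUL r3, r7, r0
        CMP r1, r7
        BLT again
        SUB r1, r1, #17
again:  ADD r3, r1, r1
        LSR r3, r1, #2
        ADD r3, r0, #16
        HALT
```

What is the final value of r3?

after MOV r1, #29: r1=29
after MOV r3, #19: r3=19
after MOV r0, #-8: r0=-8
after MOV r7, #16: r7=16
after MUL r3, r7, r0: r3=16*(-8)=-128
CMP r1, r7  (cmp 29,16)
BLT again: not taken
after SUB r1, r1, #17: r1=29-17=12
after ADD r3, r1, r1: r3=12+12=24
after LSR r3, r1, #2: r3=12>>2=3
after ADD r3, r0, #16: r3=(-8)+16=8
halt.

8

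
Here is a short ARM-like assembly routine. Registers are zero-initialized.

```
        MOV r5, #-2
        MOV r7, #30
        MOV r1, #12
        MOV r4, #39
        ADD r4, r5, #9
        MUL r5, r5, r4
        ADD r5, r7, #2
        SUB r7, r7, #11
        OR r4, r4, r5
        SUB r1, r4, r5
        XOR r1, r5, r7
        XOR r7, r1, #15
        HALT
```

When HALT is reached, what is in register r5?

32

after MOV r5, #-2: r5=-2
after MOV r7, #30: r7=30
after MOV r1, #12: r1=12
after MOV r4, #39: r4=39
after ADD r4, r5, #9: r4=(-2)+9=7
after MUL r5, r5, r4: r5=(-2)*7=-14
after ADD r5, r7, #2: r5=30+2=32
after SUB r7, r7, #11: r7=30-11=19
after OR r4, r4, r5: r4=7|32=39
after SUB r1, r4, r5: r1=39-32=7
after XOR r1, r5, r7: r1=32^19=51
after XOR r7, r1, #15: r7=51^15=60
halt.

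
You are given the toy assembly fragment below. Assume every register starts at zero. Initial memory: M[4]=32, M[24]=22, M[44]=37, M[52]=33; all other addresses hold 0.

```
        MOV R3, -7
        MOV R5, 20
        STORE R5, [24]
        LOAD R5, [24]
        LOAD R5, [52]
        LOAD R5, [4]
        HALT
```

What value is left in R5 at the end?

R3=-7
R5=20
STORE R5, [24] → M[24]=20
R5=M[24]=20
R5=M[52]=33
R5=M[4]=32
halt.

32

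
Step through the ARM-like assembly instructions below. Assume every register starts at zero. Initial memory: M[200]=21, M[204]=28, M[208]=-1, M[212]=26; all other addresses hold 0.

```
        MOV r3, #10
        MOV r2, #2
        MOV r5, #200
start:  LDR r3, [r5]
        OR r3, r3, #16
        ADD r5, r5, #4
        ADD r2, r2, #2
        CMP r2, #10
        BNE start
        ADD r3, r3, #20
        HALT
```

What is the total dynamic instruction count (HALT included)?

after MOV r3, #10: r3=10
after MOV r2, #2: r2=2
after MOV r5, #200: r5=200
after LDR r3, [r5]: r3=M[200]=21
after OR r3, r3, #16: r3=21|16=21
after ADD r5, r5, #4: r5=200+4=204
after ADD r2, r2, #2: r2=2+2=4
CMP r2, #10  (cmp 4,10)
BNE start: taken
after LDR r3, [r5]: r3=M[204]=28
after OR r3, r3, #16: r3=28|16=28
after ADD r5, r5, #4: r5=204+4=208
after ADD r2, r2, #2: r2=4+2=6
CMP r2, #10  (cmp 6,10)
BNE start: taken
after LDR r3, [r5]: r3=M[208]=-1
after OR r3, r3, #16: r3=(-1)|16=-1
after ADD r5, r5, #4: r5=208+4=212
after ADD r2, r2, #2: r2=6+2=8
CMP r2, #10  (cmp 8,10)
BNE start: taken
after LDR r3, [r5]: r3=M[212]=26
after OR r3, r3, #16: r3=26|16=26
after ADD r5, r5, #4: r5=212+4=216
after ADD r2, r2, #2: r2=8+2=10
CMP r2, #10  (cmp 10,10)
BNE start: not taken
after ADD r3, r3, #20: r3=26+20=46
halt.
Total executed instructions: 29.

29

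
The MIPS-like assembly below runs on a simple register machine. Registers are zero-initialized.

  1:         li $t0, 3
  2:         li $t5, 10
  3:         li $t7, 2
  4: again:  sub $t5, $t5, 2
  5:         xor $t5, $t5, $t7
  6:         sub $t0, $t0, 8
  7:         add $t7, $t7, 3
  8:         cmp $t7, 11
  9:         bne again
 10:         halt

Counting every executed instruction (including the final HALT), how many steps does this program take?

22

li $t0, 3 → $t0=3
li $t5, 10 → $t5=10
li $t7, 2 → $t7=2
sub $t5, $t5, 2 → $t5=10-2=8
xor $t5, $t5, $t7 → $t5=8^2=10
sub $t0, $t0, 8 → $t0=3-8=-5
add $t7, $t7, 3 → $t7=2+3=5
cmp $t7, 11  (cmp 5,11)
bne again: taken
sub $t5, $t5, 2 → $t5=10-2=8
xor $t5, $t5, $t7 → $t5=8^5=13
sub $t0, $t0, 8 → $t0=(-5)-8=-13
add $t7, $t7, 3 → $t7=5+3=8
cmp $t7, 11  (cmp 8,11)
bne again: taken
sub $t5, $t5, 2 → $t5=13-2=11
xor $t5, $t5, $t7 → $t5=11^8=3
sub $t0, $t0, 8 → $t0=(-13)-8=-21
add $t7, $t7, 3 → $t7=8+3=11
cmp $t7, 11  (cmp 11,11)
bne again: not taken
halt.
Total executed instructions: 22.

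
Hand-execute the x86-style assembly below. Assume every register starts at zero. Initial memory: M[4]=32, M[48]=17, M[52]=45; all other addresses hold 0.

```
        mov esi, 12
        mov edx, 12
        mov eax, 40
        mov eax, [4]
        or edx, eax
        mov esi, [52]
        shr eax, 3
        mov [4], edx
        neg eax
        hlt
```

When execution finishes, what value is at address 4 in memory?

esi=12
edx=12
eax=40
eax=M[4]=32
edx=12|32=44
esi=M[52]=45
eax=32>>3=4
mov [4], edx → M[4]=44
eax=-(4)=-4
halt.

44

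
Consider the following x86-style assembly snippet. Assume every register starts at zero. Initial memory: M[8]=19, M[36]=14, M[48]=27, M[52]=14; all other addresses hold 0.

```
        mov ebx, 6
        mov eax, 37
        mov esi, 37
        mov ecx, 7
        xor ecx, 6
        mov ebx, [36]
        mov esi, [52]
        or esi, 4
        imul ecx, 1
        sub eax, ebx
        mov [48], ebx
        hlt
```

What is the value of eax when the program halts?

23

mov ebx, 6 → ebx=6
mov eax, 37 → eax=37
mov esi, 37 → esi=37
mov ecx, 7 → ecx=7
xor ecx, 6 → ecx=7^6=1
mov ebx, [36] → ebx=M[36]=14
mov esi, [52] → esi=M[52]=14
or esi, 4 → esi=14|4=14
imul ecx, 1 → ecx=1*1=1
sub eax, ebx → eax=37-14=23
mov [48], ebx → M[48]=14
halt.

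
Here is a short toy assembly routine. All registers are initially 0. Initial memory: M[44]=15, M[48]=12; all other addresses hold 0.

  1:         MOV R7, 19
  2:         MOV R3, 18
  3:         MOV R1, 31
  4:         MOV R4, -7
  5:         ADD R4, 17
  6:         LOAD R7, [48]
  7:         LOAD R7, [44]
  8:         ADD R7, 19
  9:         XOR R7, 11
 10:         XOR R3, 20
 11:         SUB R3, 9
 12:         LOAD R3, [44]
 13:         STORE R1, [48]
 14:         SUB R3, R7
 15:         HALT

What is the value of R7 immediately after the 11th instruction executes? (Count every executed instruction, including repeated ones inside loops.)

R7=19
R3=18
R1=31
R4=-7
R4=(-7)+17=10
R7=M[48]=12
R7=M[44]=15
R7=15+19=34
R7=34^11=41
R3=18^20=6
R3=6-9=-3
After step 11: R7 = 41.

41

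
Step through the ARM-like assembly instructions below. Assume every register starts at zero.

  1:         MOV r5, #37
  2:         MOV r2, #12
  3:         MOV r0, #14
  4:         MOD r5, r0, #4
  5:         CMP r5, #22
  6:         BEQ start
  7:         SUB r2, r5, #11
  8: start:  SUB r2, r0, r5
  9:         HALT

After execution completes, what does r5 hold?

2

MOV r5, #37 → r5=37
MOV r2, #12 → r2=12
MOV r0, #14 → r0=14
MOD r5, r0, #4 → r5=14%4=2
CMP r5, #22  (cmp 2,22)
BEQ start: not taken
SUB r2, r5, #11 → r2=2-11=-9
SUB r2, r0, r5 → r2=14-2=12
halt.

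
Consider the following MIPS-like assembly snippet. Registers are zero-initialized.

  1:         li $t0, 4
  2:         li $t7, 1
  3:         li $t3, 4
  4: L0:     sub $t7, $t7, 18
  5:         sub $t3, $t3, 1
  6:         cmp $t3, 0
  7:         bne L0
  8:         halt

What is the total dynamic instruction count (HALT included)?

$t0=4
$t7=1
$t3=4
$t7=1-18=-17
$t3=4-1=3
cmp $t3, 0  (cmp 3,0)
bne L0: taken
$t7=(-17)-18=-35
$t3=3-1=2
cmp $t3, 0  (cmp 2,0)
bne L0: taken
$t7=(-35)-18=-53
$t3=2-1=1
cmp $t3, 0  (cmp 1,0)
bne L0: taken
$t7=(-53)-18=-71
$t3=1-1=0
cmp $t3, 0  (cmp 0,0)
bne L0: not taken
halt.
Total executed instructions: 20.

20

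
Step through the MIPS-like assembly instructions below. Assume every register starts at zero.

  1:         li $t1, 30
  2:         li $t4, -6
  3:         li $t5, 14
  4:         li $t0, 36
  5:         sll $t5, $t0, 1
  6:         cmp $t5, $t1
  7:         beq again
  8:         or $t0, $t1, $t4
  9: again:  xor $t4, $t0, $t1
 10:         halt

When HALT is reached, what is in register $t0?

after li $t1, 30: $t1=30
after li $t4, -6: $t4=-6
after li $t5, 14: $t5=14
after li $t0, 36: $t0=36
after sll $t5, $t0, 1: $t5=36<<1=72
cmp $t5, $t1  (cmp 72,30)
beq again: not taken
after or $t0, $t1, $t4: $t0=30|(-6)=-2
after xor $t4, $t0, $t1: $t4=(-2)^30=-32
halt.

-2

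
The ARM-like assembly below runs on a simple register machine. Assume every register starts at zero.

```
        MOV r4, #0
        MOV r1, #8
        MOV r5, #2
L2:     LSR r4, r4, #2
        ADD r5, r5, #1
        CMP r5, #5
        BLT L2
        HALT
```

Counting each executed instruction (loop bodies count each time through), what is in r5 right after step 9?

4

MOV r4, #0 → r4=0
MOV r1, #8 → r1=8
MOV r5, #2 → r5=2
LSR r4, r4, #2 → r4=0>>2=0
ADD r5, r5, #1 → r5=2+1=3
CMP r5, #5  (cmp 3,5)
BLT L2: taken
LSR r4, r4, #2 → r4=0>>2=0
ADD r5, r5, #1 → r5=3+1=4
After step 9: r5 = 4.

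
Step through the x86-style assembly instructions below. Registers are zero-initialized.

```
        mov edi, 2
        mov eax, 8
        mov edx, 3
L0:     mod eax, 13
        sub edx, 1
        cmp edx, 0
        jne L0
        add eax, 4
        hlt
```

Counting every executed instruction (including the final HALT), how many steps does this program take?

17

edi=2
eax=8
edx=3
eax=8%13=8
edx=3-1=2
cmp edx, 0  (cmp 2,0)
jne L0: taken
eax=8%13=8
edx=2-1=1
cmp edx, 0  (cmp 1,0)
jne L0: taken
eax=8%13=8
edx=1-1=0
cmp edx, 0  (cmp 0,0)
jne L0: not taken
eax=8+4=12
halt.
Total executed instructions: 17.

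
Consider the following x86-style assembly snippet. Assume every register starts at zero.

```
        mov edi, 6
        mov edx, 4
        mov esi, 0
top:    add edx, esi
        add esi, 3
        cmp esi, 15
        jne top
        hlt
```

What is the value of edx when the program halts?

after mov edi, 6: edi=6
after mov edx, 4: edx=4
after mov esi, 0: esi=0
after add edx, esi: edx=4+0=4
after add esi, 3: esi=0+3=3
cmp esi, 15  (cmp 3,15)
jne top: taken
after add edx, esi: edx=4+3=7
after add esi, 3: esi=3+3=6
cmp esi, 15  (cmp 6,15)
jne top: taken
after add edx, esi: edx=7+6=13
after add esi, 3: esi=6+3=9
cmp esi, 15  (cmp 9,15)
jne top: taken
after add edx, esi: edx=13+9=22
after add esi, 3: esi=9+3=12
cmp esi, 15  (cmp 12,15)
jne top: taken
after add edx, esi: edx=22+12=34
after add esi, 3: esi=12+3=15
cmp esi, 15  (cmp 15,15)
jne top: not taken
halt.

34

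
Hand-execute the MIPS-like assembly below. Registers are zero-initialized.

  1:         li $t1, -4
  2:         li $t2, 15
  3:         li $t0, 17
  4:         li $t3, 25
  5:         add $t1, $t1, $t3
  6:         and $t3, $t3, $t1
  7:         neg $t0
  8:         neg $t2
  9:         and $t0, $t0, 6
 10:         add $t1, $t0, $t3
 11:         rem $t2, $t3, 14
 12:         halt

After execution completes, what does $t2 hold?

3

after li $t1, -4: $t1=-4
after li $t2, 15: $t2=15
after li $t0, 17: $t0=17
after li $t3, 25: $t3=25
after add $t1, $t1, $t3: $t1=(-4)+25=21
after and $t3, $t3, $t1: $t3=25&21=17
after neg $t0: $t0=-(17)=-17
after neg $t2: $t2=-(15)=-15
after and $t0, $t0, 6: $t0=(-17)&6=6
after add $t1, $t0, $t3: $t1=6+17=23
after rem $t2, $t3, 14: $t2=17%14=3
halt.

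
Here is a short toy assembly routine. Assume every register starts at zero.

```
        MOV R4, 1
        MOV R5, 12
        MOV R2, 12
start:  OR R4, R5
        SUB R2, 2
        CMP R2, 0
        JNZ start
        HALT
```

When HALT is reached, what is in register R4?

13

R4=1
R5=12
R2=12
R4=1|12=13
R2=12-2=10
CMP R2, 0  (cmp 10,0)
JNZ start: taken
R4=13|12=13
R2=10-2=8
CMP R2, 0  (cmp 8,0)
JNZ start: taken
R4=13|12=13
R2=8-2=6
CMP R2, 0  (cmp 6,0)
JNZ start: taken
R4=13|12=13
R2=6-2=4
CMP R2, 0  (cmp 4,0)
JNZ start: taken
R4=13|12=13
R2=4-2=2
CMP R2, 0  (cmp 2,0)
JNZ start: taken
R4=13|12=13
R2=2-2=0
CMP R2, 0  (cmp 0,0)
JNZ start: not taken
halt.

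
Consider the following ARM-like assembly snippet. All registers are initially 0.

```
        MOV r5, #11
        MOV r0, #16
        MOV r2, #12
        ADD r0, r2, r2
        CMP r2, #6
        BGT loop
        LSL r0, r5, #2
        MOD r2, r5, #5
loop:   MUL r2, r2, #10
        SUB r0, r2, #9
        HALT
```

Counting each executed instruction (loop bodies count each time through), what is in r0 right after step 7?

MOV r5, #11 → r5=11
MOV r0, #16 → r0=16
MOV r2, #12 → r2=12
ADD r0, r2, r2 → r0=12+12=24
CMP r2, #6  (cmp 12,6)
BGT loop: taken
MUL r2, r2, #10 → r2=12*10=120
After step 7: r0 = 24.

24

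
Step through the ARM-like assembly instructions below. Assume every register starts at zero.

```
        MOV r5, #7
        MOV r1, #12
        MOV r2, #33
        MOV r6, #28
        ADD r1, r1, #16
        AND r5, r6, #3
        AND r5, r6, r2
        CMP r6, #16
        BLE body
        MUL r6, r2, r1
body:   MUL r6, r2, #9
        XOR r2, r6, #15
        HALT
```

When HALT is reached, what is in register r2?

after MOV r5, #7: r5=7
after MOV r1, #12: r1=12
after MOV r2, #33: r2=33
after MOV r6, #28: r6=28
after ADD r1, r1, #16: r1=12+16=28
after AND r5, r6, #3: r5=28&3=0
after AND r5, r6, r2: r5=28&33=0
CMP r6, #16  (cmp 28,16)
BLE body: not taken
after MUL r6, r2, r1: r6=33*28=924
after MUL r6, r2, #9: r6=33*9=297
after XOR r2, r6, #15: r2=297^15=294
halt.

294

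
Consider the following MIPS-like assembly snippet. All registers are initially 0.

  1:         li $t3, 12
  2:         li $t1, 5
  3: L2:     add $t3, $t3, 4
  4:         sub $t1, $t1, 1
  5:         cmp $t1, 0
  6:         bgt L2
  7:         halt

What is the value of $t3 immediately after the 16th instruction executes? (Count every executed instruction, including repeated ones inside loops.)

$t3=12
$t1=5
$t3=12+4=16
$t1=5-1=4
cmp $t1, 0  (cmp 4,0)
bgt L2: taken
$t3=16+4=20
$t1=4-1=3
cmp $t1, 0  (cmp 3,0)
bgt L2: taken
$t3=20+4=24
$t1=3-1=2
cmp $t1, 0  (cmp 2,0)
bgt L2: taken
$t3=24+4=28
$t1=2-1=1
After step 16: $t3 = 28.

28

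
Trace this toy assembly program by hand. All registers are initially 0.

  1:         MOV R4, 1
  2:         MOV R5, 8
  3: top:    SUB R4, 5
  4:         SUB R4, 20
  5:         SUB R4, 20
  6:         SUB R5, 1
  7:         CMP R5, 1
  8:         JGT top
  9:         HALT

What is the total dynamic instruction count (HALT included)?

R4=1
R5=8
R4=1-5=-4
R4=(-4)-20=-24
R4=(-24)-20=-44
R5=8-1=7
CMP R5, 1  (cmp 7,1)
JGT top: taken
R4=(-44)-5=-49
R4=(-49)-20=-69
R4=(-69)-20=-89
R5=7-1=6
CMP R5, 1  (cmp 6,1)
JGT top: taken
R4=(-89)-5=-94
R4=(-94)-20=-114
R4=(-114)-20=-134
R5=6-1=5
CMP R5, 1  (cmp 5,1)
JGT top: taken
R4=(-134)-5=-139
R4=(-139)-20=-159
R4=(-159)-20=-179
R5=5-1=4
CMP R5, 1  (cmp 4,1)
JGT top: taken
R4=(-179)-5=-184
R4=(-184)-20=-204
R4=(-204)-20=-224
R5=4-1=3
CMP R5, 1  (cmp 3,1)
JGT top: taken
R4=(-224)-5=-229
R4=(-229)-20=-249
R4=(-249)-20=-269
R5=3-1=2
CMP R5, 1  (cmp 2,1)
JGT top: taken
R4=(-269)-5=-274
R4=(-274)-20=-294
R4=(-294)-20=-314
R5=2-1=1
CMP R5, 1  (cmp 1,1)
JGT top: not taken
halt.
Total executed instructions: 45.

45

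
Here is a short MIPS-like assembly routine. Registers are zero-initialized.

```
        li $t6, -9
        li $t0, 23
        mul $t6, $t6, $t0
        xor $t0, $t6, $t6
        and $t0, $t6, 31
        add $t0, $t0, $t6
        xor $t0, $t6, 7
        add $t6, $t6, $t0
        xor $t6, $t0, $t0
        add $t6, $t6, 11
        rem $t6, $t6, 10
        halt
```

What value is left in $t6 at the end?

li $t6, -9 → $t6=-9
li $t0, 23 → $t0=23
mul $t6, $t6, $t0 → $t6=(-9)*23=-207
xor $t0, $t6, $t6 → $t0=(-207)^(-207)=0
and $t0, $t6, 31 → $t0=(-207)&31=17
add $t0, $t0, $t6 → $t0=17+(-207)=-190
xor $t0, $t6, 7 → $t0=(-207)^7=-202
add $t6, $t6, $t0 → $t6=(-207)+(-202)=-409
xor $t6, $t0, $t0 → $t6=(-202)^(-202)=0
add $t6, $t6, 11 → $t6=0+11=11
rem $t6, $t6, 10 → $t6=11%10=1
halt.

1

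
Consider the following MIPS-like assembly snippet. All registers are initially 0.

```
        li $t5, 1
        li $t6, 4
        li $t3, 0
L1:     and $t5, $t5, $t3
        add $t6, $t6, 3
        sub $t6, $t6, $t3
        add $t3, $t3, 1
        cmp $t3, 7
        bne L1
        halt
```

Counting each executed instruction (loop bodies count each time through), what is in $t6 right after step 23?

13

li $t5, 1 → $t5=1
li $t6, 4 → $t6=4
li $t3, 0 → $t3=0
and $t5, $t5, $t3 → $t5=1&0=0
add $t6, $t6, 3 → $t6=4+3=7
sub $t6, $t6, $t3 → $t6=7-0=7
add $t3, $t3, 1 → $t3=0+1=1
cmp $t3, 7  (cmp 1,7)
bne L1: taken
and $t5, $t5, $t3 → $t5=0&1=0
add $t6, $t6, 3 → $t6=7+3=10
sub $t6, $t6, $t3 → $t6=10-1=9
add $t3, $t3, 1 → $t3=1+1=2
cmp $t3, 7  (cmp 2,7)
bne L1: taken
and $t5, $t5, $t3 → $t5=0&2=0
add $t6, $t6, 3 → $t6=9+3=12
sub $t6, $t6, $t3 → $t6=12-2=10
add $t3, $t3, 1 → $t3=2+1=3
cmp $t3, 7  (cmp 3,7)
bne L1: taken
and $t5, $t5, $t3 → $t5=0&3=0
add $t6, $t6, 3 → $t6=10+3=13
After step 23: $t6 = 13.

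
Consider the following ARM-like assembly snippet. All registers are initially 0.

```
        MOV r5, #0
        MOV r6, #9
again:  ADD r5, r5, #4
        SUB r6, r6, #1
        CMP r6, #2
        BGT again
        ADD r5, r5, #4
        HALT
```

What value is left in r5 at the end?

32

r5=0
r6=9
r5=0+4=4
r6=9-1=8
CMP r6, #2  (cmp 8,2)
BGT again: taken
r5=4+4=8
r6=8-1=7
CMP r6, #2  (cmp 7,2)
BGT again: taken
r5=8+4=12
r6=7-1=6
CMP r6, #2  (cmp 6,2)
BGT again: taken
r5=12+4=16
r6=6-1=5
CMP r6, #2  (cmp 5,2)
BGT again: taken
r5=16+4=20
r6=5-1=4
CMP r6, #2  (cmp 4,2)
BGT again: taken
r5=20+4=24
r6=4-1=3
CMP r6, #2  (cmp 3,2)
BGT again: taken
r5=24+4=28
r6=3-1=2
CMP r6, #2  (cmp 2,2)
BGT again: not taken
r5=28+4=32
halt.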